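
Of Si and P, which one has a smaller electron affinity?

P

Si is in period 3, group 14; P is in period 3, group 15.
Atoms with high Z_eff and room in the valence shell (especially the halogens) have the most exothermic electron affinities.
All lie in period 3; the across-period trend (electron affinity increases left to right) applies, with the exception below.
Note the exception: Si has a higher electron affinity than P, contrary to the simple trend — adding an electron to P's half-filled 3p³ is unfavourable, so Si (3p²) has the more exothermic EA.
Tabulated electron affinity (kJ/mol): Si 134, P 72.
So P has the smaller electron affinity (P < Si).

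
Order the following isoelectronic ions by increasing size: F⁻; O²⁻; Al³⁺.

Al³⁺ < F⁻ < O²⁻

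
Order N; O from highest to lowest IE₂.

Consider each +1 ion: N⁺ still has 4 valence electrons; O⁺ still has 5 valence electrons.
All are still removing valence electrons, so compare the +1 ions as you would atoms: IE_2 generally rises across a period (higher Z_eff) and falls down a group (larger shell), subject to the usual subshell exceptions.
Valence configurations: N⁺ [He]2s²2p², O⁺ [He]2s²2p³.
The numbers (kJ/mol): N 2856, O 3388.
Overall IE_2 order: N < O.

O > N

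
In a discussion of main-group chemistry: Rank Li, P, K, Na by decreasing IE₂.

Li > Na > K > P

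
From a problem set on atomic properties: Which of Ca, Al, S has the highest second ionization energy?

S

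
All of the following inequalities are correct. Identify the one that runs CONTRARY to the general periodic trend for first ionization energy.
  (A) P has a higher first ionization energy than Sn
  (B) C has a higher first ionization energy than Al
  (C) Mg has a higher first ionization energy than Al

The general trend: first ionization energy increases across a period and decreases down a group.
(A) P (period 3, group 15) vs Sn (period 5, group 14): the stated order agrees with the simple trend.
(B) C (period 2, group 14) vs Al (period 3, group 13): the stated order agrees with the simple trend.
(C) Mg (period 3, group 2) vs Al (period 3, group 13): the stated order contradicts the simple trend.
The exception is (C): Al's single 3p electron is easier to remove than one from Mg's filled 3s².

(C)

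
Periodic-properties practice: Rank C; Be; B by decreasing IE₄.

B, Be, C

After 3 electrons have been removed, what remains? C³⁺ still has 1 valence electron; Be³⁺ is already 1 electron into the core; B³⁺ is the bare [He] core.
Pulling an electron out of a noble-gas core costs far more than removing a remaining valence electron, so Be and B sit at the high end of IE_4.
Approximate IE_4 values (kJ/mol): C 6223, Be 21007, B 25026.
Hence IE_4: C < Be < B.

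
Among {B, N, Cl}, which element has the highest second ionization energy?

After 1 electron has been removed, what remains? B⁺ still has 2 valence electrons; N⁺ still has 4 valence electrons; Cl⁺ still has 6 valence electrons.
All are still removing valence electrons, so compare the +1 ions as you would atoms: IE_2 generally rises across a period (higher Z_eff) and falls down a group (larger shell), subject to the usual subshell exceptions.
Valence configurations: B⁺ [He]2s², N⁺ [He]2s²2p², Cl⁺ [Ne]3s²3p⁴.
The numbers (kJ/mol): B 2427, N 2856, Cl 2298.
Putting it together, IE_2: Cl < B < N.

N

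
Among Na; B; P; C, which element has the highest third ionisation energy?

Na

After 2 electrons have been removed, what remains? Na²⁺ is already 1 electron into the core; B²⁺ still has 1 valence electron; P²⁺ still has 3 valence electrons; C²⁺ still has 2 valence electrons.
Core electrons are held far more tightly than valence electrons, so Na tops the IE_3 order.
Valence configurations: B²⁺ [He]2s¹, P²⁺ [Ne]3s²3p¹, C²⁺ [He]2s².
Tabulated IE_3 (kJ/mol): Na 6910, B 3660, P 2914, C 4620.
Overall IE_3 order: P < B < C < Na.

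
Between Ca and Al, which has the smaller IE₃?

Consider each +2 ion: Ca²⁺ is the bare [Ar] core; Al²⁺ still has 1 valence electron.
Breaking into a closed-shell core is much more expensive than removing a leftover valence electron — Ca has the largest IE_3 here.
The numbers (kJ/mol): Ca 4912, Al 2745.
Putting it together, IE_3: Al < Ca.

Al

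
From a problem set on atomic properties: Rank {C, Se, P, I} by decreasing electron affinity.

C is in period 2, group 14; P is in period 3, group 15; Se is in period 4, group 16; I is in period 5, group 17.
EA tends to increase across a period and decrease down a group, though the pattern is less regular than for IE or radius.
These sit on a diagonal, where the across-period and down-group effects partly cancel.
C > P: the two effects oppose for this pair; the down-group effect wins (122 vs 72 kJ/mol).
Se > C: the two effects oppose for this pair; the across-period effect wins (195 vs 122 kJ/mol).
I > Se: period and group pull opposite ways; the across-period shift dominates (295 vs 195 kJ/mol).
For reference (kJ/mol): C 122, P 72, Se 195, I 295.
So from highest to lowest: I > Se > C > P.

I > Se > C > P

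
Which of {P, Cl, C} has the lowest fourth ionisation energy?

P

The fourth ionization energy removes an electron from the +3 ion. For each element: P³⁺ still has 2 valence electrons; Cl³⁺ still has 4 valence electrons; C³⁺ still has 1 valence electron.
All are still removing valence electrons, so compare the +3 ions as you would atoms: IE_4 generally rises across a period (higher Z_eff) and falls down a group (larger shell), subject to the usual subshell exceptions.
Valence configurations: P³⁺ [Ne]3s², Cl³⁺ [Ne]3s²3p², C³⁺ [He]2s¹.
The numbers (kJ/mol): P 4964, Cl 5159, C 6223.
Hence IE_4: P < Cl < C.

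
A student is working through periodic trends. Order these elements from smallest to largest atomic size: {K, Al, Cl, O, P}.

O, Cl, P, Al, K

Across a period the added protons contract the valence shell; down a group each new principal shell makes the atom larger.
Here both period and group differ, so the two effects have to be weighed against each other.
Cl > O: the two effects oppose for this pair; the down-group effect wins (99 vs 63 pm).
P > Cl: both are in period 3; the period trend gives P the larger value.
Al > P: both are in period 3; the period trend gives Al the larger value.
K > Al: both effects reinforce here, so K is clearly the larger of the two.
For reference (pm): O 63, Al 126, P 111, Cl 99, K 196.
So from smallest to largest: O < Cl < P < Al < K.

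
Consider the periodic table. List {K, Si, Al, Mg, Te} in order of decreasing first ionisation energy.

Mg is in period 3, group 2; Al is in period 3, group 13; Si is in period 3, group 14; K is in period 4, group 1; Te is in period 5, group 16.
First ionization energy rises across a period (greater Z_eff holds electrons more tightly) and falls down a group (valence electrons are farther from the nucleus).
Neither a single period nor a single group — weigh both effects.
Al > K: relative to K, both the across-period and down-group shifts push Al's first ionization energy up.
Mg > Al: this pair runs against the simple trend — see the exception note.
Si > Mg: Si lies to the right of Mg in period 3, so the across-period effect alone puts Si higher.
Te > Si: the two effects oppose for this pair; the across-period effect wins (869 vs 786 kJ/mol).
Note the exception: Mg has a higher first ionization energy than Al, contrary to the simple trend — Al's single 3p electron is easier to remove than one from Mg's filled 3s².
Approximate values (kJ/mol): Mg 738, Al 578, Si 786, K 419, Te 869.
So from highest to lowest: Te > Si > Mg > Al > K.

Te > Si > Mg > Al > K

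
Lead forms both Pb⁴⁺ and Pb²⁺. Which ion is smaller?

Both ions have Z = 82 protons, but Pb⁴⁺ has lost more electrons, so its remaining electrons feel a larger effective nuclear charge per electron and are pulled in more tightly.
Higher positive charge → smaller ion, so Pb²⁺ > Pb⁴⁺.

Pb⁴⁺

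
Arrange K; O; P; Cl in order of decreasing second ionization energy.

O > K > Cl > P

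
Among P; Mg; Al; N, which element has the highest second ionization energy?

N

Consider each +1 ion: P⁺ still has 4 valence electrons; Mg⁺ still has 1 valence electron; Al⁺ still has 2 valence electrons; N⁺ still has 4 valence electrons.
All are still removing valence electrons, so compare the +1 ions as you would atoms: IE_2 generally rises across a period (higher Z_eff) and falls down a group (larger shell), subject to the usual subshell exceptions.
Valence configurations: P⁺ [Ne]3s²3p², Mg⁺ [Ne]3s¹, Al⁺ [Ne]3s², N⁺ [He]2s²2p².
The numbers (kJ/mol): P 1907, Mg 1451, Al 1817, N 2856.
Putting it together, IE_2: Mg < Al < P < N.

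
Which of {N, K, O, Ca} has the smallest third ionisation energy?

Consider each +2 ion: N²⁺ still has 3 valence electrons; K²⁺ is already 1 electron into the core; O²⁺ still has 4 valence electrons; Ca²⁺ is the bare [Ar] core.
Usually core removal costs more than valence removal, but here the competition is close: a tightly held n=2 valence electron can cost more to remove than an n=3 core electron, so the actual values have to decide it.
Valence configurations: N²⁺ [He]2s²2p¹, O²⁺ [He]2s²2p².
Approximate IE_3 values (kJ/mol): N 4578, K 4420, O 5300, Ca 4912.
Hence IE_3: K < N < Ca < O.

K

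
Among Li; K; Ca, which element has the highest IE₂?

Li

Consider each +1 ion: Li⁺ is the bare [He] core; K⁺ is the bare [Ar] core; Ca⁺ still has 1 valence electron.
Pulling an electron out of a noble-gas core costs far more than removing a remaining valence electron, so K and Li sit at the high end of IE_2.
Tabulated IE_2 (kJ/mol): Li 7298, K 3052, Ca 1145.
Hence IE_2: Ca < K < Li.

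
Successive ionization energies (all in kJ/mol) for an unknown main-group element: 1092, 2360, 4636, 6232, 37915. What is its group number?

Group 14

Look for the largest jump between consecutive ionization energies: IE5/IE4 ≈ 6.1, far larger than any earlier ratio.
That jump marks the point where a core electron is being removed. So the atom has 4 valence electrons.
A main-group element with 4 valence electrons is in group 14.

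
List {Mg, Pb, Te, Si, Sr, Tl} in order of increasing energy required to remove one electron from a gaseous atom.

Sr, Tl, Pb, Mg, Si, Te

Mg is in period 3, group 2; Si is in period 3, group 14; Sr is in period 5, group 2; Te is in period 5, group 16; Tl is in period 6, group 13; Pb is in period 6, group 14.
IE₁ increases left→right with effective nuclear charge and decreases top→bottom as the valence shell moves farther out.
Neither a single period nor a single group — weigh both effects.
Tl > Sr: the two effects oppose for this pair; the across-period effect wins (589 vs 550 kJ/mol).
Pb > Tl: both are in period 6; the period trend gives Pb the larger value.
Mg > Pb: period and group pull opposite ways; the down-group shift dominates (738 vs 716 kJ/mol).
Si > Mg: both are in period 3; the period trend gives Si the larger value.
Te > Si: period and group pull opposite ways; the across-period shift dominates (869 vs 786 kJ/mol).
Tabulated first ionization energy (kJ/mol): Mg 738, Si 786, Sr 550, Te 869, Tl 589, Pb 716.
So from lowest to highest: Sr < Tl < Pb < Mg < Si < Te.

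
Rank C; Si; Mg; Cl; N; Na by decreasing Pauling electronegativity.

C is in period 2, group 14; N is in period 2, group 15; Na is in period 3, group 1; Mg is in period 3, group 2; Si is in period 3, group 14; Cl is in period 3, group 17.
Electronegativity increases across a period and decreases down a group, tracking effective nuclear charge and atomic size.
Neither a single period nor a single group — weigh both effects.
Mg > Na: Mg lies to the right of Na in period 3, so the across-period effect alone puts Mg higher.
Si > Mg: both are in period 3; the period trend gives Si the larger value.
C > Si: they share group 14; the group trend gives C the larger value.
N > C: both are in period 2; the period trend gives N the larger value.
Cl > N: the two effects oppose for this pair; the across-period effect wins (3.16 vs 3.04).
Tabulated electronegativity (Pauling): C 2.55, N 3.04, Na 0.93, Mg 1.31, Si 1.90, Cl 3.16.
So from highest to lowest: Cl > N > C > Si > Mg > Na.

Cl > N > C > Si > Mg > Na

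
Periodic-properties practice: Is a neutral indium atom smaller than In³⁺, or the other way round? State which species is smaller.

Forming In³⁺ removes 3 electrons from In. Fewer electrons for the same nuclear charge means less shielding and a higher Z_eff on the remaining electrons, and for main-group metals the entire outer shell is lost.
A cation is smaller than its parent atom: In³⁺ < In.

In³⁺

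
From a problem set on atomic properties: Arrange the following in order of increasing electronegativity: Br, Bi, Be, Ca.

Ca < Be < Bi < Br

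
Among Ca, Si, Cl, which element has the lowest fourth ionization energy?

IE_4 is the cost of taking one more electron from the +3 cation: Ca³⁺ is already 1 electron into the core; Si³⁺ still has 1 valence electron; Cl³⁺ still has 4 valence electrons.
Breaking into a closed-shell core is much more expensive than removing a leftover valence electron — Ca has the largest IE_4 here.
Valence configurations: Si³⁺ [Ne]3s¹, Cl³⁺ [Ne]3s²3p².
Approximate IE_4 values (kJ/mol): Ca 6491, Si 4356, Cl 5159.
So the fourth ionization energies run Si < Cl < Ca.

Si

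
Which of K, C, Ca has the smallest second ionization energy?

Ca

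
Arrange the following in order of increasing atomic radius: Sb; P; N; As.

N, P, As, Sb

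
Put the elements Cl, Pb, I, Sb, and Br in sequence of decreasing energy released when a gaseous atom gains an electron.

Cl is in period 3, group 17; Br is in period 4, group 17; Sb is in period 5, group 15; I is in period 5, group 17; Pb is in period 6, group 14.
Adding an electron releases more energy for atoms nearer the top right (short of the noble gases).
Neither a single period nor a single group — weigh both effects.
Sb > Pb: both effects reinforce here, so Sb is clearly the higher of the two.
I > Sb: both are in period 5; the period trend gives I the larger value.
Br > I: Br sits above I in group 17, so the down-group effect alone puts Br higher.
Cl > Br: Cl sits above Br in group 17, so the down-group effect alone puts Cl higher.
For reference (kJ/mol): Cl 349, Br 325, Sb 103, I 295, Pb 35.
So from highest to lowest: Cl > Br > I > Sb > Pb.

Cl > Br > I > Sb > Pb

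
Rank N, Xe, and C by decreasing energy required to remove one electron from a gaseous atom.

IE₁ increases left→right with effective nuclear charge and decreases top→bottom as the valence shell moves farther out.
Neither a single period nor a single group — weigh both effects.
Xe > C: period and group pull opposite ways; the across-period shift dominates (1170 vs 1086 kJ/mol).
N > Xe: the two effects oppose for this pair; the down-group effect wins (1402 vs 1170 kJ/mol).
For reference (kJ/mol): C 1086, N 1402, Xe 1170.
So from highest to lowest: N > Xe > C.

N > Xe > C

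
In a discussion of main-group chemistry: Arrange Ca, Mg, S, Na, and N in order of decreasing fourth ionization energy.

Mg, Na, N, Ca, S

After 3 electrons have been removed, what remains? Ca³⁺ is already 1 electron into the core; Mg³⁺ is already 1 electron into the core; S³⁺ still has 3 valence electrons; Na³⁺ is already 2 electrons into the core; N³⁺ still has 2 valence electrons.
Usually core removal costs more than valence removal, but here the competition is close: a tightly held n=2 valence electron can cost more to remove than an n=3 core electron, so the actual values have to decide it.
Valence configurations: S³⁺ [Ne]3s²3p¹, N³⁺ [He]2s².
The numbers (kJ/mol): Ca 6491, Mg 10543, S 4556, Na 9543, N 7475.
Putting it together, IE_4: S < Ca < N < Na < Mg.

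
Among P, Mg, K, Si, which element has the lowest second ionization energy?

Consider each +1 ion: P⁺ still has 4 valence electrons; Mg⁺ still has 1 valence electron; K⁺ is the bare [Ar] core; Si⁺ still has 3 valence electrons.
Breaking into a closed-shell core is much more expensive than removing a leftover valence electron — K has the largest IE_2 here.
Valence configurations: P⁺ [Ne]3s²3p², Mg⁺ [Ne]3s¹, Si⁺ [Ne]3s²3p¹.
Approximate IE_2 values (kJ/mol): P 1907, Mg 1451, K 3052, Si 1577.
Hence IE_2: Mg < Si < P < K.

Mg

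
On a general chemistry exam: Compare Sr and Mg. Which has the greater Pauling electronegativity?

Mg is in period 3, group 2; Sr is in period 5, group 2.
Smaller atoms with higher effective nuclear charge are more electronegative.
All are in group 2, so electronegativity increases up the group.
So Mg has the greater Pauling electronegativity (Mg > Sr).

Mg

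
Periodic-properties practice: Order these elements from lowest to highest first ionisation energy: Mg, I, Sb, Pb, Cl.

Pb, Mg, Sb, I, Cl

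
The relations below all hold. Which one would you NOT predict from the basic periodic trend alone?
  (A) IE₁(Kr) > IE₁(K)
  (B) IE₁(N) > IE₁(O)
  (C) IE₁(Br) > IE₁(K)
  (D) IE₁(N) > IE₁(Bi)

(B)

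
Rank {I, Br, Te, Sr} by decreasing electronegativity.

Br is in period 4, group 17; Sr is in period 5, group 2; Te is in period 5, group 16; I is in period 5, group 17.
EN rises left→right (higher Z_eff, smaller atoms) and falls top→bottom (larger, more shielded atoms).
These span different periods and groups, so the two trends combine.
Te > Sr: Te lies to the right of Sr in period 5, so the across-period effect alone puts Te higher.
I > Te: both are in period 5; the period trend gives I the larger value.
Br > I: they share group 17; the group trend gives Br the larger value.
Tabulated electronegativity (Pauling): Br 2.96, Sr 0.95, Te 2.10, I 2.66.
So from highest to lowest: Br > I > Te > Sr.

Br, I, Te, Sr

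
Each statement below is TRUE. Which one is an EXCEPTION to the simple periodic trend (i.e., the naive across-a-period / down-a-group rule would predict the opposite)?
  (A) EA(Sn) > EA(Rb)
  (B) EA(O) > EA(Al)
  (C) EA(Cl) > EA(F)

(C)

The general trend: electron affinity increases across a period and decreases down a group.
(A) Sn (period 5, group 14) vs Rb (period 5, group 1): the stated order agrees with the simple trend.
(B) O (period 2, group 16) vs Al (period 3, group 13): the stated order agrees with the simple trend.
(C) Cl (period 3, group 17) vs F (period 2, group 17): the stated order contradicts the simple trend.
The exception is (C): F's small 2p subshell makes the incoming electron feel strong e⁻–e⁻ repulsion, so Cl actually releases more energy on gaining an electron.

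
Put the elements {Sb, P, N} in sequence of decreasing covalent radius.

N is in period 2, group 15; P is in period 3, group 15; Sb is in period 5, group 15.
Atomic radius shrinks across a period as nuclear charge pulls the same shell inward, and grows down a group as new shells are added.
All are in group 15, so atomic radius increases down the group.
So from largest to smallest: Sb > P > N.

Sb > P > N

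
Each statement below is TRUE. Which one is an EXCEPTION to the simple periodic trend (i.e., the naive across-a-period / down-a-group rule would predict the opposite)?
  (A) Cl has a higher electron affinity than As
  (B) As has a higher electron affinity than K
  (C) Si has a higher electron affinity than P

(C)

The general trend: electron affinity increases across a period and decreases down a group.
(A) Cl (period 3, group 17) vs As (period 4, group 15): the stated order agrees with the simple trend.
(B) As (period 4, group 15) vs K (period 4, group 1): the stated order agrees with the simple trend.
(C) Si (period 3, group 14) vs P (period 3, group 15): the stated order contradicts the simple trend.
The exception is (C): adding an electron to P's half-filled 3p³ is unfavourable, so Si (3p²) has the more exothermic EA.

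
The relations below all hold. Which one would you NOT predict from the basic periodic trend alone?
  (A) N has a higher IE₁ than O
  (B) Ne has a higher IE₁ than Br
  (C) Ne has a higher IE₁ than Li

The general trend: IE₁ increases across a period and decreases down a group.
(A) N (period 2, group 15) vs O (period 2, group 16): the stated order contradicts the simple trend.
(B) Ne (period 2, group 18) vs Br (period 4, group 17): the stated order agrees with the simple trend.
(C) Ne (period 2, group 18) vs Li (period 2, group 1): the stated order agrees with the simple trend.
The exception is (A): pairing an electron in O's 2p⁴ costs repulsion energy, so O ionizes more easily than half-filled N (2p³).

(A)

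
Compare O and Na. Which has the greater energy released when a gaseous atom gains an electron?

O is in period 2, group 16; Na is in period 3, group 1.
EA tends to increase across a period and decrease down a group, though the pattern is less regular than for IE or radius.
Neither a single period nor a single group — weigh both effects.
O > Na: both effects reinforce here, so O is clearly the higher of the two.
For reference (kJ/mol): O 141, Na 53.
So O has the greater energy released when a gaseous atom gains an electron (O > Na).

O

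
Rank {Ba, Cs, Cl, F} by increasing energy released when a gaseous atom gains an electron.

Ba < Cs < F < Cl

F is in period 2, group 17; Cl is in period 3, group 17; Cs is in period 6, group 1; Ba is in period 6, group 2.
Atoms with high Z_eff and room in the valence shell (especially the halogens) have the most exothermic electron affinities.
Neither a single period nor a single group — weigh both effects.
Cs > Ba: this pair runs against the simple trend — see the exception note.
F > Cs: relative to Cs, both the across-period and down-group shifts push F's electron affinity up.
Cl > F: this pair runs against the simple trend — see the exception note.
Note the exception: Cs has a higher electron affinity than Ba, contrary to the simple trend — adding an electron to Ba (ns²) has to open a new, higher-energy np subshell, which is unfavourable.
Note the exception: Cl has a higher electron affinity than F, contrary to the simple trend — F's small 2p subshell makes the incoming electron feel strong e⁻–e⁻ repulsion, so Cl actually releases more energy on gaining an electron.
Tabulated electron affinity (kJ/mol): F 328, Cl 349, Cs 46, Ba 14.
So from lowest to highest: Ba < Cs < F < Cl.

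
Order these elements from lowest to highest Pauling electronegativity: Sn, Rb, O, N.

Electronegativity increases across a period and decreases down a group, tracking effective nuclear charge and atomic size.
These span different periods and groups, so the two trends combine.
Sn > Rb: Sn lies to the right of Rb in period 5, so the across-period effect alone puts Sn higher.
N > Sn: relative to Sn, both the across-period and down-group shifts push N's electronegativity up.
O > N: both are in period 2; the period trend gives O the larger value.
Tabulated electronegativity (Pauling): N 3.04, O 3.44, Rb 0.82, Sn 1.96.
So from lowest to highest: Rb < Sn < N < O.

Rb < Sn < N < O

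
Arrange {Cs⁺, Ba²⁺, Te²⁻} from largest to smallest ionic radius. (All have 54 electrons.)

Te²⁻ > Cs⁺ > Ba²⁺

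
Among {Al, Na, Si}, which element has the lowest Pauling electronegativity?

Na is in period 3, group 1; Al is in period 3, group 13; Si is in period 3, group 14.
Electronegativity increases across a period and decreases down a group, tracking effective nuclear charge and atomic size.
All lie in period 3, so electronegativity increases left to right.
The lowest Pauling electronegativity among these belongs to Na.

Na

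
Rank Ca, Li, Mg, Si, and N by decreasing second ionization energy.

Li > N > Si > Mg > Ca

IE_2 is the cost of taking one more electron from the +1 cation: Ca⁺ still has 1 valence electron; Li⁺ is the bare [He] core; Mg⁺ still has 1 valence electron; Si⁺ still has 3 valence electrons; N⁺ still has 4 valence electrons.
Pulling an electron out of a noble-gas core costs far more than removing a remaining valence electron, so Li sits at the high end of IE_2.
Valence configurations: Ca⁺ [Ar]4s¹, Mg⁺ [Ne]3s¹, Si⁺ [Ne]3s²3p¹, N⁺ [He]2s²2p².
Tabulated IE_2 (kJ/mol): Ca 1145, Li 7298, Mg 1451, Si 1577, N 2856.
Hence IE_2: Ca < Mg < Si < N < Li.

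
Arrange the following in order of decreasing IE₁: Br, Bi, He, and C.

He > Br > C > Bi

He is in period 1, group 18; C is in period 2, group 14; Br is in period 4, group 17; Bi is in period 6, group 15.
IE₁ increases left→right with effective nuclear charge and decreases top→bottom as the valence shell moves farther out.
These span different periods and groups, so the two trends combine.
C > Bi: period and group pull opposite ways; the down-group shift dominates (1086 vs 703 kJ/mol).
Br > C: period and group pull opposite ways; the across-period shift dominates (1140 vs 1086 kJ/mol).
He > Br: relative to Br, both the across-period and down-group shifts push He's first ionization energy up.
Approximate values (kJ/mol): He 2372, C 1086, Br 1140, Bi 703.
So from highest to lowest: He > Br > C > Bi.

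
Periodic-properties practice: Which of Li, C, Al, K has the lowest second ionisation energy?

Al

Consider each +1 ion: Li⁺ is the bare [He] core; C⁺ still has 3 valence electrons; Al⁺ still has 2 valence electrons; K⁺ is the bare [Ar] core.
Core electrons are held far more tightly than valence electrons, so K and Li top the IE_2 order.
Valence configurations: C⁺ [He]2s²2p¹, Al⁺ [Ne]3s².
The numbers (kJ/mol): Li 7298, C 2353, Al 1817, K 3052.
Putting it together, IE_2: Al < C < K < Li.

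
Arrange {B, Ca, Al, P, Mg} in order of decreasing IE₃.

Mg > Ca > B > P > Al

The third ionization energy removes an electron from the +2 ion. For each element: B²⁺ still has 1 valence electron; Ca²⁺ is the bare [Ar] core; Al²⁺ still has 1 valence electron; P²⁺ still has 3 valence electrons; Mg²⁺ is the bare [Ne] core.
Core electrons are held far more tightly than valence electrons, so Ca and Mg top the IE_3 order.
Valence configurations: B²⁺ [He]2s¹, Al²⁺ [Ne]3s¹, P²⁺ [Ne]3s²3p¹.
The numbers (kJ/mol): B 3660, Ca 4912, Al 2745, P 2914, Mg 7733.
Hence IE_3: Al < P < B < Ca < Mg.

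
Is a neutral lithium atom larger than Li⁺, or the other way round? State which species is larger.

Li

Forming Li⁺ removes 1 electron from Li. Fewer electrons for the same nuclear charge means less shielding and a higher Z_eff on the remaining electrons, and for main-group metals the entire outer shell is lost.
A cation is smaller than its parent atom: Li⁺ < Li.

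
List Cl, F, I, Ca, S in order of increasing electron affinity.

EA tends to increase across a period and decrease down a group, though the pattern is less regular than for IE or radius.
These span different periods and groups, so the two trends combine.
S > Ca: relative to Ca, both the across-period and down-group shifts push S's electron affinity up.
I > S: period and group pull opposite ways; the across-period shift dominates (295 vs 200 kJ/mol).
F > I: they share group 17; the group trend gives F the larger value.
Cl > F: this pair runs against the simple trend — see the exception note.
Note the exception: Cl has a higher electron affinity than F, contrary to the simple trend — F's small 2p subshell makes the incoming electron feel strong e⁻–e⁻ repulsion, so Cl actually releases more energy on gaining an electron.
For reference (kJ/mol): F 328, S 200, Cl 349, Ca 2, I 295.
So from lowest to highest: Ca < S < I < F < Cl.

Ca < S < I < F < Cl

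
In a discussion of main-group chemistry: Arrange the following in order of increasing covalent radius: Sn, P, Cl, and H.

H, Cl, P, Sn

Radius decreases left→right (rising Z_eff, same n) and increases top→bottom (higher n).
Here both period and group differ, so the two effects have to be weighed against each other.
Cl > H: the two effects oppose for this pair; the down-group effect wins (99 vs 32 pm).
P > Cl: P lies to the left of Cl in period 3, so the across-period effect alone puts P larger.
Sn > P: relative to P, both the across-period and down-group shifts push Sn's atomic radius up.
Tabulated atomic radius (pm): H 32, P 111, Cl 99, Sn 140.
So from smallest to largest: H < Cl < P < Sn.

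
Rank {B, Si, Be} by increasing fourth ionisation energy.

IE_4 is the cost of taking one more electron from the +3 cation: B³⁺ is the bare [He] core; Si³⁺ still has 1 valence electron; Be³⁺ is already 1 electron into the core.
Core electrons are held far more tightly than valence electrons, so Be and B top the IE_4 order.
Approximate IE_4 values (kJ/mol): B 25026, Si 4356, Be 21007.
So the fourth ionization energies run Si < Be < B.

Si < Be < B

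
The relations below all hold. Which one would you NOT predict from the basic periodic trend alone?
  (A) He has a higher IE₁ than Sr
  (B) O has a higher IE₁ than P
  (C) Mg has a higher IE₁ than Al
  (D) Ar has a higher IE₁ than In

(C)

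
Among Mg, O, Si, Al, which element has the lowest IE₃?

Al

Consider each +2 ion: Mg²⁺ is the bare [Ne] core; O²⁺ still has 4 valence electrons; Si²⁺ still has 2 valence electrons; Al²⁺ still has 1 valence electron.
Breaking into a closed-shell core is much more expensive than removing a leftover valence electron — Mg has the largest IE_3 here.
Valence configurations: O²⁺ [He]2s²2p², Si²⁺ [Ne]3s², Al²⁺ [Ne]3s¹.
The numbers (kJ/mol): Mg 7733, O 5300, Si 3232, Al 2745.
Putting it together, IE_3: Al < Si < O < Mg.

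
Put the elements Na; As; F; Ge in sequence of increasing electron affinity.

F is in period 2, group 17; Na is in period 3, group 1; Ge is in period 4, group 14; As is in period 4, group 15.
Electron affinity generally becomes more exothermic across a period toward the halogens and less exothermic down a group.
These span different periods and groups, so the two trends combine.
As > Na: period and group pull opposite ways; the across-period shift dominates (78 vs 53 kJ/mol).
Ge > As: this pair runs against the simple trend — see the exception note.
F > Ge: both effects reinforce here, so F is clearly the higher of the two.
Note the exception: Ge has a higher electron affinity than As, contrary to the simple trend — adding an electron to As's half-filled 4p³ is unfavourable, so Ge (4p²) has the more exothermic EA.
Approximate values (kJ/mol): F 328, Na 53, Ge 119, As 78.
So from lowest to highest: Na < As < Ge < F.

Na < As < Ge < F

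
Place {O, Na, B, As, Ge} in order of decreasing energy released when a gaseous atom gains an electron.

O, Ge, As, Na, B

Electron affinity generally becomes more exothermic across a period toward the halogens and less exothermic down a group.
These span different periods and groups, so the two trends combine.
Na > B: this pair runs against the simple trend — see the exception note.
As > Na: the two effects oppose for this pair; the across-period effect wins (78 vs 53 kJ/mol).
Ge > As: this pair runs against the simple trend — see the exception note.
O > Ge: both effects reinforce here, so O is clearly the higher of the two.
Note the exception: Na has a higher electron affinity than B, contrary to the simple trend — B's ns²np¹ configuration gives only a small electron affinity — the sparsely filled np subshell binds an added electron weakly.
Note the exception: Ge has a higher electron affinity than As, contrary to the simple trend — adding an electron to As's half-filled 4p³ is unfavourable, so Ge (4p²) has the more exothermic EA.
Tabulated electron affinity (kJ/mol): B 27, O 141, Na 53, Ge 119, As 78.
So from highest to lowest: O > Ge > As > Na > B.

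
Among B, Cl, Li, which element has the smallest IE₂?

Cl

Consider each +1 ion: B⁺ still has 2 valence electrons; Cl⁺ still has 6 valence electrons; Li⁺ is the bare [He] core.
Core electrons are held far more tightly than valence electrons, so Li tops the IE_2 order.
Valence configurations: B⁺ [He]2s², Cl⁺ [Ne]3s²3p⁴.
Approximate IE_2 values (kJ/mol): B 2427, Cl 2298, Li 7298.
Hence IE_2: Cl < B < Li.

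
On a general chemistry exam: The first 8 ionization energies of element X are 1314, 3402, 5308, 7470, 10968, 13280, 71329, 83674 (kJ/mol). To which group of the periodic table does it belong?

Group 16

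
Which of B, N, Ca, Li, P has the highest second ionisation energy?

IE_2 is the cost of taking one more electron from the +1 cation: B⁺ still has 2 valence electrons; N⁺ still has 4 valence electrons; Ca⁺ still has 1 valence electron; Li⁺ is the bare [He] core; P⁺ still has 4 valence electrons.
Core electrons are held far more tightly than valence electrons, so Li tops the IE_2 order.
Valence configurations: B⁺ [He]2s², N⁺ [He]2s²2p², Ca⁺ [Ar]4s¹, P⁺ [Ne]3s²3p².
The numbers (kJ/mol): B 2427, N 2856, Ca 1145, Li 7298, P 1907.
Putting it together, IE_2: Ca < P < B < N < Li.

Li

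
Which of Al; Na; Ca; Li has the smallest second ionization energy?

Ca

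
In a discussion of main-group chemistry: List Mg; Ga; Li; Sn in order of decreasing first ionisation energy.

Mg, Sn, Ga, Li

Li is in period 2, group 1; Mg is in period 3, group 2; Ga is in period 4, group 13; Sn is in period 5, group 14.
Across a period the outer electron is held more tightly (higher IE₁); down a group it sits in a higher shell, more shielded, and comes off more easily.
A diagonal step moves right (one effect) and down (the opposite effect) at once.
Ga > Li: the two effects oppose for this pair; the across-period effect wins (579 vs 520 kJ/mol).
Sn > Ga: the two effects oppose for this pair; the across-period effect wins (709 vs 579 kJ/mol).
Mg > Sn: the two effects oppose for this pair; the down-group effect wins (738 vs 709 kJ/mol).
Approximate values (kJ/mol): Li 520, Mg 738, Ga 579, Sn 709.
So from highest to lowest: Mg > Sn > Ga > Li.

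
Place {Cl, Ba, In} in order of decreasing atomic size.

Radius decreases left→right (rising Z_eff, same n) and increases top→bottom (higher n).
Neither a single period nor a single group — weigh both effects.
In > Cl: both effects reinforce here, so In is clearly the larger of the two.
Ba > In: relative to In, both the across-period and down-group shifts push Ba's atomic radius up.
Approximate values (pm): Cl 99, In 142, Ba 196.
So from largest to smallest: Ba > In > Cl.

Ba > In > Cl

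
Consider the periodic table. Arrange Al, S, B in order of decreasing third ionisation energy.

B, S, Al

IE_3 is the cost of taking one more electron from the +2 cation: Al²⁺ still has 1 valence electron; S²⁺ still has 4 valence electrons; B²⁺ still has 1 valence electron.
All are still removing valence electrons, so compare the +2 ions as you would atoms: IE_3 generally rises across a period (higher Z_eff) and falls down a group (larger shell), subject to the usual subshell exceptions.
Valence configurations: Al²⁺ [Ne]3s¹, S²⁺ [Ne]3s²3p², B²⁺ [He]2s¹.
Approximate IE_3 values (kJ/mol): Al 2745, S 3357, B 3660.
Hence IE_3: Al < S < B.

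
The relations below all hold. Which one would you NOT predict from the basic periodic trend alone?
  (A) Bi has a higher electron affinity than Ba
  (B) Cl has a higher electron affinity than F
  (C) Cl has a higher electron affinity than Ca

The general trend: electron affinity increases across a period and decreases down a group.
(A) Bi (period 6, group 15) vs Ba (period 6, group 2): the stated order agrees with the simple trend.
(B) Cl (period 3, group 17) vs F (period 2, group 17): the stated order contradicts the simple trend.
(C) Cl (period 3, group 17) vs Ca (period 4, group 2): the stated order agrees with the simple trend.
The exception is (B): F's small 2p subshell makes the incoming electron feel strong e⁻–e⁻ repulsion, so Cl actually releases more energy on gaining an electron.

(B)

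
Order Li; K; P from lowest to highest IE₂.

IE_2 is the cost of taking one more electron from the +1 cation: Li⁺ is the bare [He] core; K⁺ is the bare [Ar] core; P⁺ still has 4 valence electrons.
Pulling an electron out of a noble-gas core costs far more than removing a remaining valence electron, so K and Li sit at the high end of IE_2.
Tabulated IE_2 (kJ/mol): Li 7298, K 3052, P 1907.
Hence IE_2: P < K < Li.

P, K, Li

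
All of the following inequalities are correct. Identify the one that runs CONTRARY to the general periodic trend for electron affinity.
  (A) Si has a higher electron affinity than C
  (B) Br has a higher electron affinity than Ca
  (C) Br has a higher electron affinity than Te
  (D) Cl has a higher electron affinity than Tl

(A)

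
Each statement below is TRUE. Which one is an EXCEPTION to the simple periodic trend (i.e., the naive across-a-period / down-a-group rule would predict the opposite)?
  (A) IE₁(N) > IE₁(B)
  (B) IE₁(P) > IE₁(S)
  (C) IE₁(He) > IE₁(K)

(B)

The general trend: IE₁ increases across a period and decreases down a group.
(A) N (period 2, group 15) vs B (period 2, group 13): the stated order agrees with the simple trend.
(B) P (period 3, group 15) vs S (period 3, group 16): the stated order contradicts the simple trend.
(C) He (period 1, group 18) vs K (period 4, group 1): the stated order agrees with the simple trend.
The exception is (B): S (3p⁴) ionizes more easily than half-filled P (3p³) because the paired 3p electron in S is pushed out by e⁻–e⁻ repulsion.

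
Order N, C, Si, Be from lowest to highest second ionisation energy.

The second ionization energy removes an electron from the +1 ion. For each element: N⁺ still has 4 valence electrons; C⁺ still has 3 valence electrons; Si⁺ still has 3 valence electrons; Be⁺ still has 1 valence electron.
All are still removing valence electrons, so compare the +1 ions as you would atoms: IE_2 generally rises across a period (higher Z_eff) and falls down a group (larger shell), subject to the usual subshell exceptions.
Valence configurations: N⁺ [He]2s²2p², C⁺ [He]2s²2p¹, Si⁺ [Ne]3s²3p¹, Be⁺ [He]2s¹.
Approximate IE_2 values (kJ/mol): N 2856, C 2353, Si 1577, Be 1757.
Putting it together, IE_2: Si < Be < C < N.

Si < Be < C < N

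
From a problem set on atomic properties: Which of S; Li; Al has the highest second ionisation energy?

IE_2 is the cost of taking one more electron from the +1 cation: S⁺ still has 5 valence electrons; Li⁺ is the bare [He] core; Al⁺ still has 2 valence electrons.
Core electrons are held far more tightly than valence electrons, so Li tops the IE_2 order.
Valence configurations: S⁺ [Ne]3s²3p³, Al⁺ [Ne]3s².
The numbers (kJ/mol): S 2252, Li 7298, Al 1817.
Overall IE_2 order: Al < S < Li.

Li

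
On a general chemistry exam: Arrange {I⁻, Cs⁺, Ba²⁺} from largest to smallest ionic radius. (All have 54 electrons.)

All of these have 54 electrons, so size is governed by nuclear charge alone: the more protons, the stronger the pull on the same electron cloud, and the smaller the ion.
Nuclear charges: Ba²⁺ (Z=56), Cs⁺ (Z=55), I⁻ (Z=53).
Largest to smallest: I⁻ > Cs⁺ > Ba²⁺.

I⁻ > Cs⁺ > Ba²⁺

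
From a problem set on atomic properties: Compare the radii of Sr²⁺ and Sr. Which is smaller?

Sr²⁺

Forming Sr²⁺ removes 2 electrons from Sr. Fewer electrons for the same nuclear charge means less shielding and a higher Z_eff on the remaining electrons, and for main-group metals the entire outer shell is lost.
A cation is smaller than its parent atom: Sr²⁺ < Sr.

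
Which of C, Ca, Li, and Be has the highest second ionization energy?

The second ionization energy removes an electron from the +1 ion. For each element: C⁺ still has 3 valence electrons; Ca⁺ still has 1 valence electron; Li⁺ is the bare [He] core; Be⁺ still has 1 valence electron.
Pulling an electron out of a noble-gas core costs far more than removing a remaining valence electron, so Li sits at the high end of IE_2.
Valence configurations: C⁺ [He]2s²2p¹, Ca⁺ [Ar]4s¹, Be⁺ [He]2s¹.
The numbers (kJ/mol): C 2353, Ca 1145, Li 7298, Be 1757.
Overall IE_2 order: Ca < Be < C < Li.

Li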